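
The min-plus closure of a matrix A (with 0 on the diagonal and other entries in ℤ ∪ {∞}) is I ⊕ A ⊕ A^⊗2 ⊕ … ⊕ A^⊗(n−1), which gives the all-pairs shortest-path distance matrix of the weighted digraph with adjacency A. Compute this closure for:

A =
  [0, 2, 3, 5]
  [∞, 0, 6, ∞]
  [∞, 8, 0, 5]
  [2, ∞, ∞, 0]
Closure =
  [0, 2, 3, 5]
  [13, 0, 6, 11]
  [7, 8, 0, 5]
  [2, 4, 5, 0]

This is the Floyd-Warshall all-pairs shortest-path computation. For each intermediate vertex k = 0, 1, …, 3, update dist[i][j] ← min(dist[i][j], dist[i][k] + dist[k][j]). The final matrix gives, for each (i, j), the minimum total weight of any directed path from i to j (possibly empty when i = j).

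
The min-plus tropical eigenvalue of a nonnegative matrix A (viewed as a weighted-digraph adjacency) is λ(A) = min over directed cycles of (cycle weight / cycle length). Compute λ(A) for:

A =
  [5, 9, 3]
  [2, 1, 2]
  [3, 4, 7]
λ(A) = 1

Enumerate directed cycles and compute their means (weight / length). Sample:
  cycle 0 → 0: weight = 5, length = 1, mean = 5/1 ≈ 5.000
  cycle 1 → 1: weight = 1, length = 1, mean = 1/1 ≈ 1.000
  cycle 2 → 2: weight = 7, length = 1, mean = 7/1 ≈ 7.000
  cycle 0 → 1 → 0: weight = 11, length = 2, mean = 11/2 ≈ 5.500
  cycle 0 → 2 → 0: weight = 6, length = 2, mean = 6/2 ≈ 3.000
  cycle 1 → 0 → 1: weight = 11, length = 2, mean = 11/2 ≈ 5.500
Minimum mean = 1.000, attained e.g. along the cycle 1 → 1 with weight 1 and length 1. So λ(A) = 1/1 = 1.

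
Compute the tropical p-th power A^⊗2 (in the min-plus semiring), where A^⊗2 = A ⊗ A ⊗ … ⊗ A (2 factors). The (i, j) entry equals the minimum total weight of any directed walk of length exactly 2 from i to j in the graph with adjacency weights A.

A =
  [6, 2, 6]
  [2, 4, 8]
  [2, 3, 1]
A^⊗2 =
  [4, 6, 7]
  [6, 4, 8]
  [3, 4, 2]

Each entry (A^⊗2)_ij equals the minimum over all length-2 walks i = v_0 → v_1 → … → v_2 = j of Σ_t A[v_t][v_{t+1}]. For example, for (i, j) = (0, 2) we minimise over 3 possible intermediate vertex sequences; the minimum is 7, attained along the walk 0 → 2 → 2.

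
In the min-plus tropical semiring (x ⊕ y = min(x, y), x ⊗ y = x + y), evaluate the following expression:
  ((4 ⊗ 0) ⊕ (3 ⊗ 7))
((4 ⊗ 0) ⊕ (3 ⊗ 7)) = 4

Expand innermost to outermost. Recall ⊕ takes the minimum of its arguments and ⊗ takes their sum. Working out the expression ((4 ⊗ 0) ⊕ (3 ⊗ 7)) gives 4.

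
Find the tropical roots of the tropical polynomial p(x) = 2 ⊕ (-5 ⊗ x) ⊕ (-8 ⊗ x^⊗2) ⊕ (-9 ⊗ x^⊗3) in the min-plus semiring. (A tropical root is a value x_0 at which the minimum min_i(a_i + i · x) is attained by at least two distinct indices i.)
Roots: {1, 3, 7}

Each tropical root is a break point of the lower envelope of the lines y = a_i + i · x (there are 4 lines, with slopes 0, 1, ..., 3). Only the lines that attain the minimum somewhere contribute to roots; other lines are dominated. Here the surviving (envelope) indices are i = 3, i = 2, i = 1, i = 0.
Intersections between consecutive envelope lines give the roots: for adjacent envelope indices i < j the intersection is x = (a_i − a_j) / (j − i). Reading off the sorted break points: {1, 3, 7}.
Verification: at each break x_0, at least two indices attain the minimum of min_i(a_i + i · x_0).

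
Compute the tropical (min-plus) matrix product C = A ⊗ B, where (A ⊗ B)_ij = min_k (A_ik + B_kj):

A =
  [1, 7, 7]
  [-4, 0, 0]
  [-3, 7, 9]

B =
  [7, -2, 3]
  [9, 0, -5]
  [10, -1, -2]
A ⊗ B =
  [8, -1, 2]
  [3, -6, -5]
  [4, -5, 0]

Apply the min-plus product entry-by-entry:
  C[0][0] = min over k of (A[0][0] + B[0][0] = 1 + 7 = 8, A[0][1] + B[1][0] = 7 + 9 = 16, A[0][2] + B[2][0] = 7 + 10 = 17) = 8 (attained at k = 0)
  C[0][1] = min over k of (A[0][0] + B[0][1] = 1 + -2 = -1, A[0][1] + B[1][1] = 7 + 0 = 7, A[0][2] + B[2][1] = 7 + -1 = 6) = -1 (attained at k = 0)
  C[0][2] = min over k of (A[0][0] + B[0][2] = 1 + 3 = 4, A[0][1] + B[1][2] = 7 + -5 = 2, A[0][2] + B[2][2] = 7 + -2 = 5) = 2 (attained at k = 1)
  C[1][0] = min over k of (A[1][0] + B[0][0] = -4 + 7 = 3, A[1][1] + B[1][0] = 0 + 9 = 9, A[1][2] + B[2][0] = 0 + 10 = 10) = 3 (attained at k = 0)
  C[1][1] = min over k of (A[1][0] + B[0][1] = -4 + -2 = -6, A[1][1] + B[1][1] = 0 + 0 = 0, A[1][2] + B[2][1] = 0 + -1 = -1) = -6 (attained at k = 0)
  C[1][2] = min over k of (A[1][0] + B[0][2] = -4 + 3 = -1, A[1][1] + B[1][2] = 0 + -5 = -5, A[1][2] + B[2][2] = 0 + -2 = -2) = -5 (attained at k = 1)
  C[2][0] = min over k of (A[2][0] + B[0][0] = -3 + 7 = 4, A[2][1] + B[1][0] = 7 + 9 = 16, A[2][2] + B[2][0] = 9 + 10 = 19) = 4 (attained at k = 0)
  C[2][1] = min over k of (A[2][0] + B[0][1] = -3 + -2 = -5, A[2][1] + B[1][1] = 7 + 0 = 7, A[2][2] + B[2][1] = 9 + -1 = 8) = -5 (attained at k = 0)
  C[2][2] = min over k of (A[2][0] + B[0][2] = -3 + 3 = 0, A[2][1] + B[1][2] = 7 + -5 = 2, A[2][2] + B[2][2] = 9 + -2 = 7) = 0 (attained at k = 0)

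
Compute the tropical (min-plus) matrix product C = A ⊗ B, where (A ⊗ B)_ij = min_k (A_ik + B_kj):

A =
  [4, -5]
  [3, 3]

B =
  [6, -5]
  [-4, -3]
A ⊗ B =
  [-9, -8]
  [-1, -2]

Apply the min-plus product entry-by-entry:
  C[0][0] = min over k of (A[0][0] + B[0][0] = 4 + 6 = 10, A[0][1] + B[1][0] = -5 + -4 = -9) = -9 (attained at k = 1)
  C[0][1] = min over k of (A[0][0] + B[0][1] = 4 + -5 = -1, A[0][1] + B[1][1] = -5 + -3 = -8) = -8 (attained at k = 1)
  C[1][0] = min over k of (A[1][0] + B[0][0] = 3 + 6 = 9, A[1][1] + B[1][0] = 3 + -4 = -1) = -1 (attained at k = 1)
  C[1][1] = min over k of (A[1][0] + B[0][1] = 3 + -5 = -2, A[1][1] + B[1][1] = 3 + -3 = 0) = -2 (attained at k = 0)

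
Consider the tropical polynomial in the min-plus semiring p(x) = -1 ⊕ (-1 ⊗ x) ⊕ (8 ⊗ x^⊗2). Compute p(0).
p(0) = -1

A tropical monomial a ⊗ x^⊗i evaluates to a + i · x. Evaluating each term at x = 0:
  Term 0 contributes -1 + 0 · 0 = -1
  Term 1 contributes -1 + 1 · 0 = -1
  Term 2 contributes 8 + 2 · 0 = 8
p(0) = ⊕ of these = min[-1, -1, 8] = -1.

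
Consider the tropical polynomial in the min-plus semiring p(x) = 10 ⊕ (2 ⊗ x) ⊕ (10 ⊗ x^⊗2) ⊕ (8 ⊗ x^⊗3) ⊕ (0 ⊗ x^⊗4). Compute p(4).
p(4) = 6

A tropical monomial a ⊗ x^⊗i evaluates to a + i · x. Evaluating each term at x = 4:
  Term 0 contributes 10 + 0 · 4 = 10
  Term 1 contributes 2 + 1 · 4 = 6
  Term 2 contributes 10 + 2 · 4 = 18
  Term 3 contributes 8 + 3 · 4 = 20
  Term 4 contributes 0 + 4 · 4 = 16
p(4) = ⊕ of these = min[10, 6, 18, 20, 16] = 6.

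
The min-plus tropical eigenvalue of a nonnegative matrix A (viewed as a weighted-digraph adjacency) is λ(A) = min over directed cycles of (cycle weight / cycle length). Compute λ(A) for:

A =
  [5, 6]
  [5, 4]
λ(A) = 4

Enumerate directed cycles and compute their means (weight / length). Sample:
  cycle 0 → 0: weight = 5, length = 1, mean = 5/1 ≈ 5.000
  cycle 1 → 1: weight = 4, length = 1, mean = 4/1 ≈ 4.000
  cycle 0 → 1 → 0: weight = 11, length = 2, mean = 11/2 ≈ 5.500
  cycle 1 → 0 → 1: weight = 11, length = 2, mean = 11/2 ≈ 5.500
Minimum mean = 4.000, attained e.g. along the cycle 1 → 1 with weight 4 and length 1. So λ(A) = 4/1 = 4.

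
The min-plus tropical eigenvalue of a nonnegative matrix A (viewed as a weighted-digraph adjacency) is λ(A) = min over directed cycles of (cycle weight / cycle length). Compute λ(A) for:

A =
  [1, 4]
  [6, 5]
λ(A) = 1

Enumerate directed cycles and compute their means (weight / length). Sample:
  cycle 0 → 0: weight = 1, length = 1, mean = 1/1 ≈ 1.000
  cycle 1 → 1: weight = 5, length = 1, mean = 5/1 ≈ 5.000
  cycle 0 → 1 → 0: weight = 10, length = 2, mean = 10/2 ≈ 5.000
  cycle 1 → 0 → 1: weight = 10, length = 2, mean = 10/2 ≈ 5.000
Minimum mean = 1.000, attained e.g. along the cycle 0 → 0 with weight 1 and length 1. So λ(A) = 1/1 = 1.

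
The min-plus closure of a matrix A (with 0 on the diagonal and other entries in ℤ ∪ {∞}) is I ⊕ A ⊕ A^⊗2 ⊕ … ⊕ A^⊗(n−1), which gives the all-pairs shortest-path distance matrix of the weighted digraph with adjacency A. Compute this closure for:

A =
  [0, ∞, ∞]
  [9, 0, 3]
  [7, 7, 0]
Closure =
  [0, ∞, ∞]
  [9, 0, 3]
  [7, 7, 0]

This is the Floyd-Warshall all-pairs shortest-path computation. For each intermediate vertex k = 0, 1, …, 2, update dist[i][j] ← min(dist[i][j], dist[i][k] + dist[k][j]). The final matrix gives, for each (i, j), the minimum total weight of any directed path from i to j (possibly empty when i = j).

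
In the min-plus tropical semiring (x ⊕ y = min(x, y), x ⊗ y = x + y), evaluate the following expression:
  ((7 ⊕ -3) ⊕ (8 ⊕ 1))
((7 ⊕ -3) ⊕ (8 ⊕ 1)) = -3

Expand innermost to outermost. Recall ⊕ takes the minimum of its arguments and ⊗ takes their sum. Working out the expression ((7 ⊕ -3) ⊕ (8 ⊕ 1)) gives -3.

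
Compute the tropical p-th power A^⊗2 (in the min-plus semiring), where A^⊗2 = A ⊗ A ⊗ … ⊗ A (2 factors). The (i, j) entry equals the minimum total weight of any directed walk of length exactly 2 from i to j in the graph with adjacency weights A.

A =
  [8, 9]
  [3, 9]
A^⊗2 =
  [12, 17]
  [11, 12]

Each entry (A^⊗2)_ij equals the minimum over all length-2 walks i = v_0 → v_1 → … → v_2 = j of Σ_t A[v_t][v_{t+1}]. For example, for (i, j) = (0, 1) we minimise over 2 possible intermediate vertex sequences; the minimum is 17, attained along the walk 0 → 0 → 1.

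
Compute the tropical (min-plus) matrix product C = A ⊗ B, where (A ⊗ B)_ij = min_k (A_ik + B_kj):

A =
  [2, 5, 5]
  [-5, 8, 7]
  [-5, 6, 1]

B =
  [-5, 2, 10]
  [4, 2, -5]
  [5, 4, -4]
A ⊗ B =
  [-3, 4, 0]
  [-10, -3, 3]
  [-10, -3, -3]

Apply the min-plus product entry-by-entry:
  C[0][0] = min over k of (A[0][0] + B[0][0] = 2 + -5 = -3, A[0][1] + B[1][0] = 5 + 4 = 9, A[0][2] + B[2][0] = 5 + 5 = 10) = -3 (attained at k = 0)
  C[0][1] = min over k of (A[0][0] + B[0][1] = 2 + 2 = 4, A[0][1] + B[1][1] = 5 + 2 = 7, A[0][2] + B[2][1] = 5 + 4 = 9) = 4 (attained at k = 0)
  C[0][2] = min over k of (A[0][0] + B[0][2] = 2 + 10 = 12, A[0][1] + B[1][2] = 5 + -5 = 0, A[0][2] + B[2][2] = 5 + -4 = 1) = 0 (attained at k = 1)
  C[1][0] = min over k of (A[1][0] + B[0][0] = -5 + -5 = -10, A[1][1] + B[1][0] = 8 + 4 = 12, A[1][2] + B[2][0] = 7 + 5 = 12) = -10 (attained at k = 0)
  C[1][1] = min over k of (A[1][0] + B[0][1] = -5 + 2 = -3, A[1][1] + B[1][1] = 8 + 2 = 10, A[1][2] + B[2][1] = 7 + 4 = 11) = -3 (attained at k = 0)
  C[1][2] = min over k of (A[1][0] + B[0][2] = -5 + 10 = 5, A[1][1] + B[1][2] = 8 + -5 = 3, A[1][2] + B[2][2] = 7 + -4 = 3) = 3 (attained at k = 1)
  C[2][0] = min over k of (A[2][0] + B[0][0] = -5 + -5 = -10, A[2][1] + B[1][0] = 6 + 4 = 10, A[2][2] + B[2][0] = 1 + 5 = 6) = -10 (attained at k = 0)
  C[2][1] = min over k of (A[2][0] + B[0][1] = -5 + 2 = -3, A[2][1] + B[1][1] = 6 + 2 = 8, A[2][2] + B[2][1] = 1 + 4 = 5) = -3 (attained at k = 0)
  C[2][2] = min over k of (A[2][0] + B[0][2] = -5 + 10 = 5, A[2][1] + B[1][2] = 6 + -5 = 1, A[2][2] + B[2][2] = 1 + -4 = -3) = -3 (attained at k = 2)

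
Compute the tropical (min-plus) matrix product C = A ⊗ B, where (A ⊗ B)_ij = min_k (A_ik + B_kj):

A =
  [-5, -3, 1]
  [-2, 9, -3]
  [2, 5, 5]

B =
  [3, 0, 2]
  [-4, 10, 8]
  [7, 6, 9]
A ⊗ B =
  [-7, -5, -3]
  [1, -2, 0]
  [1, 2, 4]

Apply the min-plus product entry-by-entry:
  C[0][0] = min over k of (A[0][0] + B[0][0] = -5 + 3 = -2, A[0][1] + B[1][0] = -3 + -4 = -7, A[0][2] + B[2][0] = 1 + 7 = 8) = -7 (attained at k = 1)
  C[0][1] = min over k of (A[0][0] + B[0][1] = -5 + 0 = -5, A[0][1] + B[1][1] = -3 + 10 = 7, A[0][2] + B[2][1] = 1 + 6 = 7) = -5 (attained at k = 0)
  C[0][2] = min over k of (A[0][0] + B[0][2] = -5 + 2 = -3, A[0][1] + B[1][2] = -3 + 8 = 5, A[0][2] + B[2][2] = 1 + 9 = 10) = -3 (attained at k = 0)
  C[1][0] = min over k of (A[1][0] + B[0][0] = -2 + 3 = 1, A[1][1] + B[1][0] = 9 + -4 = 5, A[1][2] + B[2][0] = -3 + 7 = 4) = 1 (attained at k = 0)
  C[1][1] = min over k of (A[1][0] + B[0][1] = -2 + 0 = -2, A[1][1] + B[1][1] = 9 + 10 = 19, A[1][2] + B[2][1] = -3 + 6 = 3) = -2 (attained at k = 0)
  C[1][2] = min over k of (A[1][0] + B[0][2] = -2 + 2 = 0, A[1][1] + B[1][2] = 9 + 8 = 17, A[1][2] + B[2][2] = -3 + 9 = 6) = 0 (attained at k = 0)
  C[2][0] = min over k of (A[2][0] + B[0][0] = 2 + 3 = 5, A[2][1] + B[1][0] = 5 + -4 = 1, A[2][2] + B[2][0] = 5 + 7 = 12) = 1 (attained at k = 1)
  C[2][1] = min over k of (A[2][0] + B[0][1] = 2 + 0 = 2, A[2][1] + B[1][1] = 5 + 10 = 15, A[2][2] + B[2][1] = 5 + 6 = 11) = 2 (attained at k = 0)
  C[2][2] = min over k of (A[2][0] + B[0][2] = 2 + 2 = 4, A[2][1] + B[1][2] = 5 + 8 = 13, A[2][2] + B[2][2] = 5 + 9 = 14) = 4 (attained at k = 0)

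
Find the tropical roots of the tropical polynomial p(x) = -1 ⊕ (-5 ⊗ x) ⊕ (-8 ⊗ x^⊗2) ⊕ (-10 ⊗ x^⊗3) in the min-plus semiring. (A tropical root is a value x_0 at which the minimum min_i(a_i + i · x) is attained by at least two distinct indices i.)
Roots: {2, 3, 4}

Each tropical root is a break point of the lower envelope of the lines y = a_i + i · x (there are 4 lines, with slopes 0, 1, ..., 3). Only the lines that attain the minimum somewhere contribute to roots; other lines are dominated. Here the surviving (envelope) indices are i = 3, i = 2, i = 1, i = 0.
Intersections between consecutive envelope lines give the roots: for adjacent envelope indices i < j the intersection is x = (a_i − a_j) / (j − i). Reading off the sorted break points: {2, 3, 4}.
Verification: at each break x_0, at least two indices attain the minimum of min_i(a_i + i · x_0).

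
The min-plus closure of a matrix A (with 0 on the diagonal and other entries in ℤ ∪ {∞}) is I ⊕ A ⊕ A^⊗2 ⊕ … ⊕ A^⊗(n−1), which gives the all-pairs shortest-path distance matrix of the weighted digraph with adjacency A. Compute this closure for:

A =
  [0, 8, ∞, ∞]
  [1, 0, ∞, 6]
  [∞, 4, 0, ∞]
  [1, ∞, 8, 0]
Closure =
  [0, 8, 22, 14]
  [1, 0, 14, 6]
  [5, 4, 0, 10]
  [1, 9, 8, 0]

This is the Floyd-Warshall all-pairs shortest-path computation. For each intermediate vertex k = 0, 1, …, 3, update dist[i][j] ← min(dist[i][j], dist[i][k] + dist[k][j]). The final matrix gives, for each (i, j), the minimum total weight of any directed path from i to j (possibly empty when i = j).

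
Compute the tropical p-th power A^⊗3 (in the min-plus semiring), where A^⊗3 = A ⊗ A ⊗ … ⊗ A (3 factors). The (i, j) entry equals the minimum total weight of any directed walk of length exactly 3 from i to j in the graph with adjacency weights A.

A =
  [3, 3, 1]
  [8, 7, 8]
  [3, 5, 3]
A^⊗3 =
  [7, 7, 5]
  [12, 14, 12]
  [7, 9, 7]

Each entry (A^⊗3)_ij equals the minimum over all length-3 walks i = v_0 → v_1 → … → v_3 = j of Σ_t A[v_t][v_{t+1}]. For example, for (i, j) = (0, 2) we minimise over 9 possible intermediate vertex sequences; the minimum is 5, attained along the walk 0 → 2 → 0 → 2.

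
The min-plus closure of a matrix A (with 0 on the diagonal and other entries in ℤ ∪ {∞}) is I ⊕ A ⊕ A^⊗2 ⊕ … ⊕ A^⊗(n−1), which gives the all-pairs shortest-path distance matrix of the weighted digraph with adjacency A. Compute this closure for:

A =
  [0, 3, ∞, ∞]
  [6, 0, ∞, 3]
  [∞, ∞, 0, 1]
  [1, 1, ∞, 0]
Closure =
  [0, 3, ∞, 6]
  [4, 0, ∞, 3]
  [2, 2, 0, 1]
  [1, 1, ∞, 0]

This is the Floyd-Warshall all-pairs shortest-path computation. For each intermediate vertex k = 0, 1, …, 3, update dist[i][j] ← min(dist[i][j], dist[i][k] + dist[k][j]). The final matrix gives, for each (i, j), the minimum total weight of any directed path from i to j (possibly empty when i = j).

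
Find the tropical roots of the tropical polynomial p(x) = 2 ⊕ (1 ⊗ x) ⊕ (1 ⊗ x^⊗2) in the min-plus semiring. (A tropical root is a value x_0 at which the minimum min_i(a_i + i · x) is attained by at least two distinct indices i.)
Roots: {0, 1}

Each tropical root is a break point of the lower envelope of the lines y = a_i + i · x (there are 3 lines, with slopes 0, 1, ..., 2). Only the lines that attain the minimum somewhere contribute to roots; other lines are dominated. Here the surviving (envelope) indices are i = 2, i = 1, i = 0.
Intersections between consecutive envelope lines give the roots: for adjacent envelope indices i < j the intersection is x = (a_i − a_j) / (j − i). Reading off the sorted break points: {0, 1}.
Verification: at each break x_0, at least two indices attain the minimum of min_i(a_i + i · x_0).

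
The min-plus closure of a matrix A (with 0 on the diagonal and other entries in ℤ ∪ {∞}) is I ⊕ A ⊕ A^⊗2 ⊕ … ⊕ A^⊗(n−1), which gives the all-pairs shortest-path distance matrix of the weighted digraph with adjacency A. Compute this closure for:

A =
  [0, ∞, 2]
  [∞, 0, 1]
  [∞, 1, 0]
Closure =
  [0, 3, 2]
  [∞, 0, 1]
  [∞, 1, 0]

This is the Floyd-Warshall all-pairs shortest-path computation. For each intermediate vertex k = 0, 1, …, 2, update dist[i][j] ← min(dist[i][j], dist[i][k] + dist[k][j]). The final matrix gives, for each (i, j), the minimum total weight of any directed path from i to j (possibly empty when i = j).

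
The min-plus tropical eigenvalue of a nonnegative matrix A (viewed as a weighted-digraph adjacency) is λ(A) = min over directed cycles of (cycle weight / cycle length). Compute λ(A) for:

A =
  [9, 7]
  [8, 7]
λ(A) = 7

Enumerate directed cycles and compute their means (weight / length). Sample:
  cycle 0 → 0: weight = 9, length = 1, mean = 9/1 ≈ 9.000
  cycle 1 → 1: weight = 7, length = 1, mean = 7/1 ≈ 7.000
  cycle 0 → 1 → 0: weight = 15, length = 2, mean = 15/2 ≈ 7.500
  cycle 1 → 0 → 1: weight = 15, length = 2, mean = 15/2 ≈ 7.500
Minimum mean = 7.000, attained e.g. along the cycle 1 → 1 with weight 7 and length 1. So λ(A) = 7/1 = 7.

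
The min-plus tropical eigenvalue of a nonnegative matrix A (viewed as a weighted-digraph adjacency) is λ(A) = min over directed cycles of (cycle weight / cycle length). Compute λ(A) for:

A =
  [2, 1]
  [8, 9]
λ(A) = 2

Enumerate directed cycles and compute their means (weight / length). Sample:
  cycle 0 → 0: weight = 2, length = 1, mean = 2/1 ≈ 2.000
  cycle 1 → 1: weight = 9, length = 1, mean = 9/1 ≈ 9.000
  cycle 0 → 1 → 0: weight = 9, length = 2, mean = 9/2 ≈ 4.500
  cycle 1 → 0 → 1: weight = 9, length = 2, mean = 9/2 ≈ 4.500
Minimum mean = 2.000, attained e.g. along the cycle 0 → 0 with weight 2 and length 1. So λ(A) = 2/1 = 2.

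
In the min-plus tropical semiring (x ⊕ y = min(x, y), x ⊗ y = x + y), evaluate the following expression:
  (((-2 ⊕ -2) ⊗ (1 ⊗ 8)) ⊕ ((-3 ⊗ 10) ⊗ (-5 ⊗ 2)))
(((-2 ⊕ -2) ⊗ (1 ⊗ 8)) ⊕ ((-3 ⊗ 10) ⊗ (-5 ⊗ 2))) = 4

Expand innermost to outermost. Recall ⊕ takes the minimum of its arguments and ⊗ takes their sum. Working out the expression (((-2 ⊕ -2) ⊗ (1 ⊗ 8)) ⊕ ((-3 ⊗ 10) ⊗ (-5 ⊗ 2))) gives 4.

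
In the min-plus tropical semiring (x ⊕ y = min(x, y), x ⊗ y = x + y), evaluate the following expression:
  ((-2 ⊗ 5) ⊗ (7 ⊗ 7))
((-2 ⊗ 5) ⊗ (7 ⊗ 7)) = 17

Expand innermost to outermost. Recall ⊕ takes the minimum of its arguments and ⊗ takes their sum. Working out the expression ((-2 ⊗ 5) ⊗ (7 ⊗ 7)) gives 17.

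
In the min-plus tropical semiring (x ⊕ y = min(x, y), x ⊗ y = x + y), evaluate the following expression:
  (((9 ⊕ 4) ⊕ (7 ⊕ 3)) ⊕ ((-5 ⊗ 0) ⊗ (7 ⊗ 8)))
(((9 ⊕ 4) ⊕ (7 ⊕ 3)) ⊕ ((-5 ⊗ 0) ⊗ (7 ⊗ 8))) = 3

Expand innermost to outermost. Recall ⊕ takes the minimum of its arguments and ⊗ takes their sum. Working out the expression (((9 ⊕ 4) ⊕ (7 ⊕ 3)) ⊕ ((-5 ⊗ 0) ⊗ (7 ⊗ 8))) gives 3.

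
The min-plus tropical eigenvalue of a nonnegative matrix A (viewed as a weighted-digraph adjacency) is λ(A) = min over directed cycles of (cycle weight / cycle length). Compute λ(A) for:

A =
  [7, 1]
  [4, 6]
λ(A) = 5/2

Enumerate directed cycles and compute their means (weight / length). Sample:
  cycle 0 → 0: weight = 7, length = 1, mean = 7/1 ≈ 7.000
  cycle 1 → 1: weight = 6, length = 1, mean = 6/1 ≈ 6.000
  cycle 0 → 1 → 0: weight = 5, length = 2, mean = 5/2 ≈ 2.500
  cycle 1 → 0 → 1: weight = 5, length = 2, mean = 5/2 ≈ 2.500
Minimum mean = 2.500, attained e.g. along the cycle 0 → 1 → 0 with weight 5 and length 2. So λ(A) = 5/2 = 5/2.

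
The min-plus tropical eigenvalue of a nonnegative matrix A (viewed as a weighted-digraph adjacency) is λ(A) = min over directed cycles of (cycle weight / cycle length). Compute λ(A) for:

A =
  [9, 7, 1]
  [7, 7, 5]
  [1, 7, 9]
λ(A) = 1

Enumerate directed cycles and compute their means (weight / length). Sample:
  cycle 0 → 0: weight = 9, length = 1, mean = 9/1 ≈ 9.000
  cycle 1 → 1: weight = 7, length = 1, mean = 7/1 ≈ 7.000
  cycle 2 → 2: weight = 9, length = 1, mean = 9/1 ≈ 9.000
  cycle 0 → 1 → 0: weight = 14, length = 2, mean = 14/2 ≈ 7.000
  cycle 0 → 2 → 0: weight = 2, length = 2, mean = 2/2 ≈ 1.000
  cycle 1 → 0 → 1: weight = 14, length = 2, mean = 14/2 ≈ 7.000
Minimum mean = 1.000, attained e.g. along the cycle 0 → 2 → 0 with weight 2 and length 2. So λ(A) = 2/2 = 1.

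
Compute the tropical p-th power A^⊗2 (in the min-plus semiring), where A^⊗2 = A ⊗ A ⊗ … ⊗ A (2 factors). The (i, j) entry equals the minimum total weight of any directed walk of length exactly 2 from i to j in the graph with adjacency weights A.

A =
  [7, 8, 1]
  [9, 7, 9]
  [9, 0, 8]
A^⊗2 =
  [10, 1, 8]
  [16, 9, 10]
  [9, 7, 9]

Each entry (A^⊗2)_ij equals the minimum over all length-2 walks i = v_0 → v_1 → … → v_2 = j of Σ_t A[v_t][v_{t+1}]. For example, for (i, j) = (0, 2) we minimise over 3 possible intermediate vertex sequences; the minimum is 8, attained along the walk 0 → 0 → 2.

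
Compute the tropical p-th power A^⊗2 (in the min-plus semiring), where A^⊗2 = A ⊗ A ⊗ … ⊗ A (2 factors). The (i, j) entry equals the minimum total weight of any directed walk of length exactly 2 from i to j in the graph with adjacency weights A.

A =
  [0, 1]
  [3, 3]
A^⊗2 =
  [0, 1]
  [3, 4]

Each entry (A^⊗2)_ij equals the minimum over all length-2 walks i = v_0 → v_1 → … → v_2 = j of Σ_t A[v_t][v_{t+1}]. For example, for (i, j) = (0, 1) we minimise over 2 possible intermediate vertex sequences; the minimum is 1, attained along the walk 0 → 0 → 1.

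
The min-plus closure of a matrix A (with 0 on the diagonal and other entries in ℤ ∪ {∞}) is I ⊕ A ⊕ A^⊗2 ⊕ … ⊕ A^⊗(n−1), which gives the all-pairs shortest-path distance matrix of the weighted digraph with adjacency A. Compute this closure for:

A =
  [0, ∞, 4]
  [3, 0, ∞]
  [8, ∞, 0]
Closure =
  [0, ∞, 4]
  [3, 0, 7]
  [8, ∞, 0]

This is the Floyd-Warshall all-pairs shortest-path computation. For each intermediate vertex k = 0, 1, …, 2, update dist[i][j] ← min(dist[i][j], dist[i][k] + dist[k][j]). The final matrix gives, for each (i, j), the minimum total weight of any directed path from i to j (possibly empty when i = j).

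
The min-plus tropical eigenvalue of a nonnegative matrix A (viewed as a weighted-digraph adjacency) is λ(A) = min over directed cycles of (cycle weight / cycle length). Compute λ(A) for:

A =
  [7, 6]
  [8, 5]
λ(A) = 5

Enumerate directed cycles and compute their means (weight / length). Sample:
  cycle 0 → 0: weight = 7, length = 1, mean = 7/1 ≈ 7.000
  cycle 1 → 1: weight = 5, length = 1, mean = 5/1 ≈ 5.000
  cycle 0 → 1 → 0: weight = 14, length = 2, mean = 14/2 ≈ 7.000
  cycle 1 → 0 → 1: weight = 14, length = 2, mean = 14/2 ≈ 7.000
Minimum mean = 5.000, attained e.g. along the cycle 1 → 1 with weight 5 and length 1. So λ(A) = 5/1 = 5.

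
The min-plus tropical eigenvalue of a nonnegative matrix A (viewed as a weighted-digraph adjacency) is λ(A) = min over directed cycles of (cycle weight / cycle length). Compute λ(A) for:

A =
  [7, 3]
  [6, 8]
λ(A) = 9/2

Enumerate directed cycles and compute their means (weight / length). Sample:
  cycle 0 → 0: weight = 7, length = 1, mean = 7/1 ≈ 7.000
  cycle 1 → 1: weight = 8, length = 1, mean = 8/1 ≈ 8.000
  cycle 0 → 1 → 0: weight = 9, length = 2, mean = 9/2 ≈ 4.500
  cycle 1 → 0 → 1: weight = 9, length = 2, mean = 9/2 ≈ 4.500
Minimum mean = 4.500, attained e.g. along the cycle 0 → 1 → 0 with weight 9 and length 2. So λ(A) = 9/2 = 9/2.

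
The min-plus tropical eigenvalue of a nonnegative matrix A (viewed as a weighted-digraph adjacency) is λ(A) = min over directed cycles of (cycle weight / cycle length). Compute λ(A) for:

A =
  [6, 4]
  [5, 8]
λ(A) = 9/2

Enumerate directed cycles and compute their means (weight / length). Sample:
  cycle 0 → 0: weight = 6, length = 1, mean = 6/1 ≈ 6.000
  cycle 1 → 1: weight = 8, length = 1, mean = 8/1 ≈ 8.000
  cycle 0 → 1 → 0: weight = 9, length = 2, mean = 9/2 ≈ 4.500
  cycle 1 → 0 → 1: weight = 9, length = 2, mean = 9/2 ≈ 4.500
Minimum mean = 4.500, attained e.g. along the cycle 0 → 1 → 0 with weight 9 and length 2. So λ(A) = 9/2 = 9/2.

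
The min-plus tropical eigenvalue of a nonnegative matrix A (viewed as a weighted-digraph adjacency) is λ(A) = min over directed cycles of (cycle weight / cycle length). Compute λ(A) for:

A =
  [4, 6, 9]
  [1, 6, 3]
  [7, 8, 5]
λ(A) = 7/2

Enumerate directed cycles and compute their means (weight / length). Sample:
  cycle 0 → 0: weight = 4, length = 1, mean = 4/1 ≈ 4.000
  cycle 1 → 1: weight = 6, length = 1, mean = 6/1 ≈ 6.000
  cycle 2 → 2: weight = 5, length = 1, mean = 5/1 ≈ 5.000
  cycle 0 → 1 → 0: weight = 7, length = 2, mean = 7/2 ≈ 3.500
  cycle 0 → 2 → 0: weight = 16, length = 2, mean = 16/2 ≈ 8.000
  cycle 1 → 0 → 1: weight = 7, length = 2, mean = 7/2 ≈ 3.500
Minimum mean = 3.500, attained e.g. along the cycle 0 → 1 → 0 with weight 7 and length 2. So λ(A) = 7/2 = 7/2.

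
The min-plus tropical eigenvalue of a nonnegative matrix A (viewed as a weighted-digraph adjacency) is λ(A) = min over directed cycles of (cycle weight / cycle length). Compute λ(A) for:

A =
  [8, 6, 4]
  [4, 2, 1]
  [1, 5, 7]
λ(A) = 2

Enumerate directed cycles and compute their means (weight / length). Sample:
  cycle 0 → 0: weight = 8, length = 1, mean = 8/1 ≈ 8.000
  cycle 1 → 1: weight = 2, length = 1, mean = 2/1 ≈ 2.000
  cycle 2 → 2: weight = 7, length = 1, mean = 7/1 ≈ 7.000
  cycle 0 → 1 → 0: weight = 10, length = 2, mean = 10/2 ≈ 5.000
  cycle 0 → 2 → 0: weight = 5, length = 2, mean = 5/2 ≈ 2.500
  cycle 1 → 0 → 1: weight = 10, length = 2, mean = 10/2 ≈ 5.000
Minimum mean = 2.000, attained e.g. along the cycle 1 → 1 with weight 2 and length 1. So λ(A) = 2/1 = 2.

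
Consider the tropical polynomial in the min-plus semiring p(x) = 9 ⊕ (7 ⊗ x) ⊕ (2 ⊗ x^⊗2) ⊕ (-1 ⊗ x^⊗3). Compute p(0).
p(0) = -1

A tropical monomial a ⊗ x^⊗i evaluates to a + i · x. Evaluating each term at x = 0:
  Term 0 contributes 9 + 0 · 0 = 9
  Term 1 contributes 7 + 1 · 0 = 7
  Term 2 contributes 2 + 2 · 0 = 2
  Term 3 contributes -1 + 3 · 0 = -1
p(0) = ⊕ of these = min[9, 7, 2, -1] = -1.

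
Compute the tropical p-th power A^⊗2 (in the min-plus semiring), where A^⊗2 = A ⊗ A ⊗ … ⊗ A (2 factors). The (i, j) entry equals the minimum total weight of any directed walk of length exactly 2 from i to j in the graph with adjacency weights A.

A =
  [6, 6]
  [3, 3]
A^⊗2 =
  [9, 9]
  [6, 6]

Each entry (A^⊗2)_ij equals the minimum over all length-2 walks i = v_0 → v_1 → … → v_2 = j of Σ_t A[v_t][v_{t+1}]. For example, for (i, j) = (0, 1) we minimise over 2 possible intermediate vertex sequences; the minimum is 9, attained along the walk 0 → 1 → 1.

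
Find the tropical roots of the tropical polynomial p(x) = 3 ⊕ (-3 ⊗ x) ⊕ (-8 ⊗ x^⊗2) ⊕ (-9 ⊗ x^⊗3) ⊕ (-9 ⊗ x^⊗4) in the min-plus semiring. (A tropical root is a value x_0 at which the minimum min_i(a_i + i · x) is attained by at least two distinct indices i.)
Roots: {0, 1, 5, 6}

Each tropical root is a break point of the lower envelope of the lines y = a_i + i · x (there are 5 lines, with slopes 0, 1, ..., 4). Only the lines that attain the minimum somewhere contribute to roots; other lines are dominated. Here the surviving (envelope) indices are i = 4, i = 3, i = 2, i = 1, i = 0.
Intersections between consecutive envelope lines give the roots: for adjacent envelope indices i < j the intersection is x = (a_i − a_j) / (j − i). Reading off the sorted break points: {0, 1, 5, 6}.
Verification: at each break x_0, at least two indices attain the minimum of min_i(a_i + i · x_0).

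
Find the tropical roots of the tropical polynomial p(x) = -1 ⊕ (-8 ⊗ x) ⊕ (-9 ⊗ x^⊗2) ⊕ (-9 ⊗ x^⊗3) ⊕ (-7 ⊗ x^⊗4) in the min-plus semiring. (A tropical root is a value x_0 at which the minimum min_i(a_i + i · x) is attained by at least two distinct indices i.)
Roots: {-2, 0, 1, 7}

Each tropical root is a break point of the lower envelope of the lines y = a_i + i · x (there are 5 lines, with slopes 0, 1, ..., 4). Only the lines that attain the minimum somewhere contribute to roots; other lines are dominated. Here the surviving (envelope) indices are i = 4, i = 3, i = 2, i = 1, i = 0.
Intersections between consecutive envelope lines give the roots: for adjacent envelope indices i < j the intersection is x = (a_i − a_j) / (j − i). Reading off the sorted break points: {-2, 0, 1, 7}.
Verification: at each break x_0, at least two indices attain the minimum of min_i(a_i + i · x_0).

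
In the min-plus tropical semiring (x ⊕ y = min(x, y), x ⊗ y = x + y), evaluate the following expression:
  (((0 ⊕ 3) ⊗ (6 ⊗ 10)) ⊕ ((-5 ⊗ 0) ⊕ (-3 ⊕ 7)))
(((0 ⊕ 3) ⊗ (6 ⊗ 10)) ⊕ ((-5 ⊗ 0) ⊕ (-3 ⊕ 7))) = -5

Expand innermost to outermost. Recall ⊕ takes the minimum of its arguments and ⊗ takes their sum. Working out the expression (((0 ⊕ 3) ⊗ (6 ⊗ 10)) ⊕ ((-5 ⊗ 0) ⊕ (-3 ⊕ 7))) gives -5.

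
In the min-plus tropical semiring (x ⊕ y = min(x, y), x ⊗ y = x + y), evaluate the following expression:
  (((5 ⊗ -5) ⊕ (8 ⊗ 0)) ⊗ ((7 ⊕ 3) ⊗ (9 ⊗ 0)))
(((5 ⊗ -5) ⊕ (8 ⊗ 0)) ⊗ ((7 ⊕ 3) ⊗ (9 ⊗ 0))) = 12

Expand innermost to outermost. Recall ⊕ takes the minimum of its arguments and ⊗ takes their sum. Working out the expression (((5 ⊗ -5) ⊕ (8 ⊗ 0)) ⊗ ((7 ⊕ 3) ⊗ (9 ⊗ 0))) gives 12.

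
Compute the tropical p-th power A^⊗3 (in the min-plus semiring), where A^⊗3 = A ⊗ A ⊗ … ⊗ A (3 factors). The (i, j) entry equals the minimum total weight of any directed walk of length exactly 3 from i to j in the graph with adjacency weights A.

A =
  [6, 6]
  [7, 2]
A^⊗3 =
  [15, 10]
  [11, 6]

Each entry (A^⊗3)_ij equals the minimum over all length-3 walks i = v_0 → v_1 → … → v_3 = j of Σ_t A[v_t][v_{t+1}]. For example, for (i, j) = (0, 1) we minimise over 4 possible intermediate vertex sequences; the minimum is 10, attained along the walk 0 → 1 → 1 → 1.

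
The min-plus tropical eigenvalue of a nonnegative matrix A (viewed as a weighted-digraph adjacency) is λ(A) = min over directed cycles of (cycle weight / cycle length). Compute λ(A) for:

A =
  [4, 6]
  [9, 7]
λ(A) = 4

Enumerate directed cycles and compute their means (weight / length). Sample:
  cycle 0 → 0: weight = 4, length = 1, mean = 4/1 ≈ 4.000
  cycle 1 → 1: weight = 7, length = 1, mean = 7/1 ≈ 7.000
  cycle 0 → 1 → 0: weight = 15, length = 2, mean = 15/2 ≈ 7.500
  cycle 1 → 0 → 1: weight = 15, length = 2, mean = 15/2 ≈ 7.500
Minimum mean = 4.000, attained e.g. along the cycle 0 → 0 with weight 4 and length 1. So λ(A) = 4/1 = 4.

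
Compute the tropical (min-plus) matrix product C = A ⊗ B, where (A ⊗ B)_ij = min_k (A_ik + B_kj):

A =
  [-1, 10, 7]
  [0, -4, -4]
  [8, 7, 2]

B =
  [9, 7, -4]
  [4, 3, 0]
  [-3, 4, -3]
A ⊗ B =
  [4, 6, -5]
  [-7, -1, -7]
  [-1, 6, -1]

Apply the min-plus product entry-by-entry:
  C[0][0] = min over k of (A[0][0] + B[0][0] = -1 + 9 = 8, A[0][1] + B[1][0] = 10 + 4 = 14, A[0][2] + B[2][0] = 7 + -3 = 4) = 4 (attained at k = 2)
  C[0][1] = min over k of (A[0][0] + B[0][1] = -1 + 7 = 6, A[0][1] + B[1][1] = 10 + 3 = 13, A[0][2] + B[2][1] = 7 + 4 = 11) = 6 (attained at k = 0)
  C[0][2] = min over k of (A[0][0] + B[0][2] = -1 + -4 = -5, A[0][1] + B[1][2] = 10 + 0 = 10, A[0][2] + B[2][2] = 7 + -3 = 4) = -5 (attained at k = 0)
  C[1][0] = min over k of (A[1][0] + B[0][0] = 0 + 9 = 9, A[1][1] + B[1][0] = -4 + 4 = 0, A[1][2] + B[2][0] = -4 + -3 = -7) = -7 (attained at k = 2)
  C[1][1] = min over k of (A[1][0] + B[0][1] = 0 + 7 = 7, A[1][1] + B[1][1] = -4 + 3 = -1, A[1][2] + B[2][1] = -4 + 4 = 0) = -1 (attained at k = 1)
  C[1][2] = min over k of (A[1][0] + B[0][2] = 0 + -4 = -4, A[1][1] + B[1][2] = -4 + 0 = -4, A[1][2] + B[2][2] = -4 + -3 = -7) = -7 (attained at k = 2)
  C[2][0] = min over k of (A[2][0] + B[0][0] = 8 + 9 = 17, A[2][1] + B[1][0] = 7 + 4 = 11, A[2][2] + B[2][0] = 2 + -3 = -1) = -1 (attained at k = 2)
  C[2][1] = min over k of (A[2][0] + B[0][1] = 8 + 7 = 15, A[2][1] + B[1][1] = 7 + 3 = 10, A[2][2] + B[2][1] = 2 + 4 = 6) = 6 (attained at k = 2)
  C[2][2] = min over k of (A[2][0] + B[0][2] = 8 + -4 = 4, A[2][1] + B[1][2] = 7 + 0 = 7, A[2][2] + B[2][2] = 2 + -3 = -1) = -1 (attained at k = 2)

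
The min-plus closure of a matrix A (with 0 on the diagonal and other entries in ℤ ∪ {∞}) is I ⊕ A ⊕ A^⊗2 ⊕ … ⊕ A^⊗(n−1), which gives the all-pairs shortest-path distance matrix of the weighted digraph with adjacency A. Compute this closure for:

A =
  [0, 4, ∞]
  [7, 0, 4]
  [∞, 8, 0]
Closure =
  [0, 4, 8]
  [7, 0, 4]
  [15, 8, 0]

This is the Floyd-Warshall all-pairs shortest-path computation. For each intermediate vertex k = 0, 1, …, 2, update dist[i][j] ← min(dist[i][j], dist[i][k] + dist[k][j]). The final matrix gives, for each (i, j), the minimum total weight of any directed path from i to j (possibly empty when i = j).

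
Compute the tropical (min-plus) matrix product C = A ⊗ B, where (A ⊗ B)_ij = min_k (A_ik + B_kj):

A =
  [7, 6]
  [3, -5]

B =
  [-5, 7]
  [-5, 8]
A ⊗ B =
  [1, 14]
  [-10, 3]

Apply the min-plus product entry-by-entry:
  C[0][0] = min over k of (A[0][0] + B[0][0] = 7 + -5 = 2, A[0][1] + B[1][0] = 6 + -5 = 1) = 1 (attained at k = 1)
  C[0][1] = min over k of (A[0][0] + B[0][1] = 7 + 7 = 14, A[0][1] + B[1][1] = 6 + 8 = 14) = 14 (attained at k = 0)
  C[1][0] = min over k of (A[1][0] + B[0][0] = 3 + -5 = -2, A[1][1] + B[1][0] = -5 + -5 = -10) = -10 (attained at k = 1)
  C[1][1] = min over k of (A[1][0] + B[0][1] = 3 + 7 = 10, A[1][1] + B[1][1] = -5 + 8 = 3) = 3 (attained at k = 1)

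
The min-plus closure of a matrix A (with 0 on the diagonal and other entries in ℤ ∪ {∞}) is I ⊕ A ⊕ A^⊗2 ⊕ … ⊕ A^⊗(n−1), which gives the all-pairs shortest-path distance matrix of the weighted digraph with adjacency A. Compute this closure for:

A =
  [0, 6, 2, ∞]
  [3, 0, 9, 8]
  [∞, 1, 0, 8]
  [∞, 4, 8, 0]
Closure =
  [0, 3, 2, 10]
  [3, 0, 5, 8]
  [4, 1, 0, 8]
  [7, 4, 8, 0]

This is the Floyd-Warshall all-pairs shortest-path computation. For each intermediate vertex k = 0, 1, …, 3, update dist[i][j] ← min(dist[i][j], dist[i][k] + dist[k][j]). The final matrix gives, for each (i, j), the minimum total weight of any directed path from i to j (possibly empty when i = j).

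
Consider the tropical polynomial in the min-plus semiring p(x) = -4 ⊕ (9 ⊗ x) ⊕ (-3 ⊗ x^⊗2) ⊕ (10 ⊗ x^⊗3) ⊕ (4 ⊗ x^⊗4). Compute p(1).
p(1) = -4

A tropical monomial a ⊗ x^⊗i evaluates to a + i · x. Evaluating each term at x = 1:
  Term 0 contributes -4 + 0 · 1 = -4
  Term 1 contributes 9 + 1 · 1 = 10
  Term 2 contributes -3 + 2 · 1 = -1
  Term 3 contributes 10 + 3 · 1 = 13
  Term 4 contributes 4 + 4 · 1 = 8
p(1) = ⊕ of these = min[-4, 10, -1, 13, 8] = -4.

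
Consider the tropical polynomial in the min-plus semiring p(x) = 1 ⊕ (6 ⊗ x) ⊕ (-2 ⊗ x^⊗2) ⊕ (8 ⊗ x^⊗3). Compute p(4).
p(4) = 1

A tropical monomial a ⊗ x^⊗i evaluates to a + i · x. Evaluating each term at x = 4:
  Term 0 contributes 1 + 0 · 4 = 1
  Term 1 contributes 6 + 1 · 4 = 10
  Term 2 contributes -2 + 2 · 4 = 6
  Term 3 contributes 8 + 3 · 4 = 20
p(4) = ⊕ of these = min[1, 10, 6, 20] = 1.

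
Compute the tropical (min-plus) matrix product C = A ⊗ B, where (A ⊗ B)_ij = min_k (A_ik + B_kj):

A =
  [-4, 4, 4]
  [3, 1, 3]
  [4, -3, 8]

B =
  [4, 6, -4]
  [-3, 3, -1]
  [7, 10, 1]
A ⊗ B =
  [0, 2, -8]
  [-2, 4, -1]
  [-6, 0, -4]

Apply the min-plus product entry-by-entry:
  C[0][0] = min over k of (A[0][0] + B[0][0] = -4 + 4 = 0, A[0][1] + B[1][0] = 4 + -3 = 1, A[0][2] + B[2][0] = 4 + 7 = 11) = 0 (attained at k = 0)
  C[0][1] = min over k of (A[0][0] + B[0][1] = -4 + 6 = 2, A[0][1] + B[1][1] = 4 + 3 = 7, A[0][2] + B[2][1] = 4 + 10 = 14) = 2 (attained at k = 0)
  C[0][2] = min over k of (A[0][0] + B[0][2] = -4 + -4 = -8, A[0][1] + B[1][2] = 4 + -1 = 3, A[0][2] + B[2][2] = 4 + 1 = 5) = -8 (attained at k = 0)
  C[1][0] = min over k of (A[1][0] + B[0][0] = 3 + 4 = 7, A[1][1] + B[1][0] = 1 + -3 = -2, A[1][2] + B[2][0] = 3 + 7 = 10) = -2 (attained at k = 1)
  C[1][1] = min over k of (A[1][0] + B[0][1] = 3 + 6 = 9, A[1][1] + B[1][1] = 1 + 3 = 4, A[1][2] + B[2][1] = 3 + 10 = 13) = 4 (attained at k = 1)
  C[1][2] = min over k of (A[1][0] + B[0][2] = 3 + -4 = -1, A[1][1] + B[1][2] = 1 + -1 = 0, A[1][2] + B[2][2] = 3 + 1 = 4) = -1 (attained at k = 0)
  C[2][0] = min over k of (A[2][0] + B[0][0] = 4 + 4 = 8, A[2][1] + B[1][0] = -3 + -3 = -6, A[2][2] + B[2][0] = 8 + 7 = 15) = -6 (attained at k = 1)
  C[2][1] = min over k of (A[2][0] + B[0][1] = 4 + 6 = 10, A[2][1] + B[1][1] = -3 + 3 = 0, A[2][2] + B[2][1] = 8 + 10 = 18) = 0 (attained at k = 1)
  C[2][2] = min over k of (A[2][0] + B[0][2] = 4 + -4 = 0, A[2][1] + B[1][2] = -3 + -1 = -4, A[2][2] + B[2][2] = 8 + 1 = 9) = -4 (attained at k = 1)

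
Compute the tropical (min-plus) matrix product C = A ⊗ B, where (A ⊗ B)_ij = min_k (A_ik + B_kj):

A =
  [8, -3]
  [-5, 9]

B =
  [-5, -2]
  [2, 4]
A ⊗ B =
  [-1, 1]
  [-10, -7]

Apply the min-plus product entry-by-entry:
  C[0][0] = min over k of (A[0][0] + B[0][0] = 8 + -5 = 3, A[0][1] + B[1][0] = -3 + 2 = -1) = -1 (attained at k = 1)
  C[0][1] = min over k of (A[0][0] + B[0][1] = 8 + -2 = 6, A[0][1] + B[1][1] = -3 + 4 = 1) = 1 (attained at k = 1)
  C[1][0] = min over k of (A[1][0] + B[0][0] = -5 + -5 = -10, A[1][1] + B[1][0] = 9 + 2 = 11) = -10 (attained at k = 0)
  C[1][1] = min over k of (A[1][0] + B[0][1] = -5 + -2 = -7, A[1][1] + B[1][1] = 9 + 4 = 13) = -7 (attained at k = 0)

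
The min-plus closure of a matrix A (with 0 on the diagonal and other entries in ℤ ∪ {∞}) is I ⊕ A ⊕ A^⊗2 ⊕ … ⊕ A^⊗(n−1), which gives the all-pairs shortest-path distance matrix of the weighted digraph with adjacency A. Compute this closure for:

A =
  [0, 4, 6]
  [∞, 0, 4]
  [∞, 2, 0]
Closure =
  [0, 4, 6]
  [∞, 0, 4]
  [∞, 2, 0]

This is the Floyd-Warshall all-pairs shortest-path computation. For each intermediate vertex k = 0, 1, …, 2, update dist[i][j] ← min(dist[i][j], dist[i][k] + dist[k][j]). The final matrix gives, for each (i, j), the minimum total weight of any directed path from i to j (possibly empty when i = j).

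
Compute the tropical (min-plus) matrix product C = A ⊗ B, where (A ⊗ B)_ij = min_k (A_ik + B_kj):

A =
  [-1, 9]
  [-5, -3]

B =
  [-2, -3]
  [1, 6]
A ⊗ B =
  [-3, -4]
  [-7, -8]

Apply the min-plus product entry-by-entry:
  C[0][0] = min over k of (A[0][0] + B[0][0] = -1 + -2 = -3, A[0][1] + B[1][0] = 9 + 1 = 10) = -3 (attained at k = 0)
  C[0][1] = min over k of (A[0][0] + B[0][1] = -1 + -3 = -4, A[0][1] + B[1][1] = 9 + 6 = 15) = -4 (attained at k = 0)
  C[1][0] = min over k of (A[1][0] + B[0][0] = -5 + -2 = -7, A[1][1] + B[1][0] = -3 + 1 = -2) = -7 (attained at k = 0)
  C[1][1] = min over k of (A[1][0] + B[0][1] = -5 + -3 = -8, A[1][1] + B[1][1] = -3 + 6 = 3) = -8 (attained at k = 0)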